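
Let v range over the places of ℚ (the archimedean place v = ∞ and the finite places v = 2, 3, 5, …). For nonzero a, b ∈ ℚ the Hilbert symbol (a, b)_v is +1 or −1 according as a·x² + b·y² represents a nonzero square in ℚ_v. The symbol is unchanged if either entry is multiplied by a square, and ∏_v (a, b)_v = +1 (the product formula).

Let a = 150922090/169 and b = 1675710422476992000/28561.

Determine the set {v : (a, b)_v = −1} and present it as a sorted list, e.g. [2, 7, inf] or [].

(a, b) ≡ (1247290, 1870) mod (ℚ^×)²; places V = {2, 3, 5, 11, 13, 17, 23, 29, ∞}.
(a,b)_3: α=0, u≡1; β=2, v≡1 (mod 3); (1|3)=+1, (1|3)=+1; sign (−1)^0·+1^2·+1^0 = +1.
(a,b)_23: α=1, u≡20; β=2, v≡19 (mod 23); (20|23)=-1, (19|23)=-1; sign (−1)^0·-1^2·-1^1 = -1.
(a,b)_17: α=1, u≡4; β=3, v≡4 (mod 17); (4|17)=+1, (4|17)=+1; sign (−1)^0·+1^3·+1^1 = +1.
(a,b)_2: α=1, β=9; u≡5, v≡7 (mod 8); ε(u)ε(v)=0·1, αω(v)=1·0, βω(u)=9·1; sum ≡ 1  ⇒  -1.
(a,b)_11: α=3, u≡6; β=3, v≡5 (mod 11); (6|11)=-1, (5|11)=+1; sign (−1)^1·-1^3·+1^3 = +1.
(a,b)_5: α=1, u≡2; β=3, v≡1 (mod 5); (2|5)=-1, (1|5)=+1; sign (−1)^0·-1^3·+1^1 = -1.
(a,b)_29: α=1, u≡26; β=2, v≡10 (mod 29); (26|29)=-1, (10|29)=-1; sign (−1)^0·-1^2·-1^1 = -1.
(a,b)_13: α=-2, u≡7; β=-4, v≡8 (mod 13); (7|13)=-1, (8|13)=-1; sign (−1)^0·-1^-4·-1^-2 = +1.
(a,b)_∞: sgn(1247290)=+, sgn(1870)=+, so +1.
|Ram(1247290, 1870)| = 4, even; anisotropic at {2, 5, 23, 29}.

[2, 5, 23, 29]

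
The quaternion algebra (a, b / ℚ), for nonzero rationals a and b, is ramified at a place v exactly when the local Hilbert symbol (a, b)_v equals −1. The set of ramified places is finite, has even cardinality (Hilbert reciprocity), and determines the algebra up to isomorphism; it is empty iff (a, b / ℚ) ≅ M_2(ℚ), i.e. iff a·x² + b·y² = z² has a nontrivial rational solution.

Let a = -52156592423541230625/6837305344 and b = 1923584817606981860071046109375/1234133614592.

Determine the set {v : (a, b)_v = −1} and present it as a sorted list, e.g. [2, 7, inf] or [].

[2, 7, 11, 23]

Mod squares: a ≡ -1001, b ≡ 1518. Check v ∈ {∞, 2, 3, 5, 7, 11, 13, 17, 19, 23, 29}.
v=7: a=7^1·(≡4), b=7^0·(≡3) mod 7; (4|7)=+1, (3|7)=-1; (−1)^{1·0·3}·(+1)^0·(-1)^1 = -1.
v=17: a=17^-2·(≡15), b=17^-2·(≡14) mod 17; (15|17)=+1, (14|17)=-1; (−1)^{-2·-2·8}·(+1)^-2·(-1)^-2 = +1.
v=23: a=23^2·(≡10), b=23^3·(≡15) mod 23; (10|23)=-1, (15|23)=-1; (−1)^{2·3·11}·(-1)^3·(-1)^2 = -1.
v=13: a=13^5·(≡12), b=13^8·(≡1) mod 13; (12|13)=+1, (1|13)=+1; (−1)^{5·8·6}·(+1)^8·(+1)^5 = +1.
v=∞: -1001 < 0 and 1518 > 0  ⇒  (a,b)_∞ = +1.
v=5: a=5^4·(≡4), b=5^6·(≡3) mod 5; (4|5)=+1, (3|5)=-1; (−1)^{4·6·2}·(+1)^6·(-1)^4 = +1.
v=2: v_2(a)=-16, v_2(b)=-15; units ≡ 7, 7 (mod 8); ε·ε+αω+βω = 1·1+-16·0+-15·0 ≡ 1  ⇒  (a,b)_2 = -1.
v=3: a=3^8·(≡1), b=3^13·(≡2) mod 3; (1|3)=+1, (2|3)=-1; (−1)^{8·13·1}·(+1)^13·(-1)^8 = +1.
v=11: a=11^1·(≡2), b=11^1·(≡6) mod 11; (2|11)=-1, (6|11)=-1; (−1)^{1·1·5}·(-1)^1·(-1)^1 = -1.
v=29: a=29^2·(≡19), b=29^4·(≡11) mod 29; (19|29)=-1, (11|29)=-1; (−1)^{2·4·14}·(-1)^4·(-1)^2 = +1.
v=19: a=19^-2·(≡7), b=19^-4·(≡6) mod 19; (7|19)=+1, (6|19)=+1; (−1)^{-2·-4·9}·(+1)^-4·(+1)^-2 = +1.
(-1001, 1518 / ℚ) ramifies at {2, 7, 11, 23}: a division algebra.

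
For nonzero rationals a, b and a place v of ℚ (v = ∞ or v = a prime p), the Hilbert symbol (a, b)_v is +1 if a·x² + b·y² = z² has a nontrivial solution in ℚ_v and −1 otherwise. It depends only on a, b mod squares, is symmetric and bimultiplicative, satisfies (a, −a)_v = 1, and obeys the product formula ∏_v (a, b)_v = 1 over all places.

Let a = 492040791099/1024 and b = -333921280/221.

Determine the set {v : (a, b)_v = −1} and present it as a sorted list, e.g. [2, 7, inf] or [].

Mod squares: a ≡ 11, b ≡ -12155. Check v ∈ {∞, 2, 3, 5, 7, 11, 13, 17, 29}.
v=3: a=3^2·(≡2), b=3^0·(≡1) mod 3; (2|3)=-1, (1|3)=+1; (−1)^{2·0·1}·(-1)^0·(+1)^2 = +1.
v=2: v_2(a)=-10, v_2(b)=10; units ≡ 3, 5 (mod 8); ε·ε+αω+βω = 1·0+-10·1+10·1 ≡ 0  ⇒  (a,b)_2 = +1.
v=5: a=5^0·(≡1), b=5^1·(≡4) mod 5; (1|5)=+1, (4|5)=+1; (−1)^{0·1·2}·(+1)^1·(+1)^0 = +1.
v=17: a=17^2·(≡12), b=17^-1·(≡1) mod 17; (12|17)=-1, (1|17)=+1; (−1)^{2·-1·8}·(-1)^-1·(+1)^2 = -1.
v=29: a=29^2·(≡14), b=29^0·(≡5) mod 29; (14|29)=-1, (5|29)=+1; (−1)^{2·0·14}·(-1)^0·(+1)^2 = +1.
v=∞: 11 > 0 and -12155 < 0  ⇒  (a,b)_∞ = +1.
v=7: a=7^0·(≡2), b=7^2·(≡1) mod 7; (2|7)=+1, (1|7)=+1; (−1)^{0·2·3}·(+1)^2·(+1)^0 = +1.
v=11: a=11^3·(≡1), b=11^3·(≡8) mod 11; (1|11)=+1, (8|11)=-1; (−1)^{3·3·5}·(+1)^3·(-1)^3 = +1.
v=13: a=13^2·(≡11), b=13^-1·(≡12) mod 13; (11|13)=-1, (12|13)=+1; (−1)^{2·-1·6}·(-1)^-1·(+1)^2 = -1.
(11, -12155 / ℚ) ramifies at {13, 17}: a division algebra.

[13, 17]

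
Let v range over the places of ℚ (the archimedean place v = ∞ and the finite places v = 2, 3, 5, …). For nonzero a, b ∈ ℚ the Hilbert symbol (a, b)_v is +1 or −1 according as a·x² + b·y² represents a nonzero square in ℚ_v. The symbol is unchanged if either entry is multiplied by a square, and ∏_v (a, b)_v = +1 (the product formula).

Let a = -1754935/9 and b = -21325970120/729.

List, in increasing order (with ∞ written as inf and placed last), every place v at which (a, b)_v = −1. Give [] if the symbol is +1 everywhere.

(a, b) ≡ (-35815, -2220530) mod (ℚ^×)²; places V = {2, 3, 5, 7, 13, 19, 29, 31, ∞}.
(a,b)_13: α=1, u≡4; β=1, v≡9 (mod 13); (4|13)=+1, (9|13)=+1; sign (−1)^0·+1^1·+1^1 = +1.
(a,b)_3: α=-2, u≡2; β=-6, v≡1 (mod 3); (2|3)=-1, (1|3)=+1; sign (−1)^0·-1^-6·+1^-2 = +1.
(a,b)_∞: sgn(-35815)=−, sgn(-2220530)=−, so -1.
(a,b)_29: α=1, u≡17; β=1, v≡2 (mod 29); (17|29)=-1, (2|29)=-1; sign (−1)^0·-1^1·-1^1 = +1.
(a,b)_19: α=1, u≡12; β=1, v≡15 (mod 19); (12|19)=-1, (15|19)=-1; sign (−1)^1·-1^1·-1^1 = -1.
(a,b)_2: α=0, β=3; u≡1, v≡7 (mod 8); ε(u)ε(v)=0·1, αω(v)=0·0, βω(u)=3·0; sum ≡ 0  ⇒  +1.
(a,b)_5: α=1, u≡2; β=1, v≡4 (mod 5); (2|5)=-1, (4|5)=+1; sign (−1)^0·-1^1·+1^1 = -1.
(a,b)_7: α=2, u≡2; β=4, v≡5 (mod 7); (2|7)=+1, (5|7)=-1; sign (−1)^0·+1^4·-1^2 = +1.
(a,b)_31: α=0, u≡11; β=1, v≡23 (mod 31); (11|31)=-1, (23|31)=-1; sign (−1)^0·-1^1·-1^0 = -1.
Ram(-35815, -2220530) = {5, 19, 31, ∞}; no ℚ_5-point on the conic.

[5, 19, 31, inf]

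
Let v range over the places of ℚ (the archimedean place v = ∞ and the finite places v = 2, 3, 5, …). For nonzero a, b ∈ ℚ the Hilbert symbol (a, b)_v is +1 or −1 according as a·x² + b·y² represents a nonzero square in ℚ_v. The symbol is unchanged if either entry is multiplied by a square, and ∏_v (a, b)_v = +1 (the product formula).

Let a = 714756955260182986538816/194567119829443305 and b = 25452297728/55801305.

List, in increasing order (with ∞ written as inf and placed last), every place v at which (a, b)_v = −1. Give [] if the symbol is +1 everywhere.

[2, 3, 5, 7, 11, 17]

(a, b) ≡ (23205, 510510) mod (ℚ^×)²; places V = {2, 3, 5, 7, 11, 13, 17, ∞}.
(a,b)_11: α=8, u≡7; β=3, v≡9 (mod 11); (7|11)=-1, (9|11)=+1; sign (−1)^0·-1^3·+1^8 = -1.
(a,b)_17: α=3, u≡6; β=1, v≡9 (mod 17); (6|17)=-1, (9|17)=+1; sign (−1)^0·-1^1·+1^3 = -1.
(a,b)_∞: sgn(23205)=+, sgn(510510)=+, so +1.
(a,b)_13: α=9, u≡1; β=3, v≡9 (mod 13); (1|13)=+1, (9|13)=+1; sign (−1)^0·+1^3·+1^9 = +1.
(a,b)_2: α=6, β=9; u≡5, v≡7 (mod 8); ε(u)ε(v)=0·1, αω(v)=6·0, βω(u)=9·1; sum ≡ 1  ⇒  -1.
(a,b)_5: α=-1, u≡1; β=-1, v≡3 (mod 5); (1|5)=+1, (3|5)=-1; sign (−1)^0·+1^-1·-1^-1 = -1.
(a,b)_3: α=-33, u≡1; β=-13, v≡1 (mod 3); (1|3)=+1, (1|3)=+1; sign (−1)^1·+1^-13·+1^-33 = -1.
(a,b)_7: α=-1, u≡1; β=-1, v≡4 (mod 7); (1|7)=+1, (4|7)=+1; sign (−1)^1·+1^-1·+1^-1 = -1.
(23205, 510510 / ℚ) ramifies at {2, 3, 5, 7, 11, 17}: a division algebra.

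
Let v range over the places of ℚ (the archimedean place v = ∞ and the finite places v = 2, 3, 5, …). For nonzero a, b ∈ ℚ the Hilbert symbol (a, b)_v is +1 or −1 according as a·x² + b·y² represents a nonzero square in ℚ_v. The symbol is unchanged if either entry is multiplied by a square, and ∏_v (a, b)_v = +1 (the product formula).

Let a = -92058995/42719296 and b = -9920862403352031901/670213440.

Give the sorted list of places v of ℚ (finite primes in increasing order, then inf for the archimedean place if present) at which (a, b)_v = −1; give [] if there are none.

(a, b) ≡ (-1955, -39856585) mod (ℚ^×)²; places V = {2, 3, 5, 7, 11, 13, 17, 19, 23, 29, 31, 37, 41, 43, 47, ∞}.
(a,b)_11: α=0, u≡4; β=2, v≡9 (mod 11); (4|11)=+1, (9|11)=+1; sign (−1)^0·+1^2·+1^0 = +1.
(a,b)_41: α=0, u≡34; β=2, v≡11 (mod 41); (34|41)=-1, (11|41)=-1; sign (−1)^0·-1^2·-1^0 = +1.
(a,b)_5: α=1, u≡1; β=-1, v≡3 (mod 5); (1|5)=+1, (3|5)=-1; sign (−1)^0·+1^-1·-1^1 = -1.
(a,b)_7: α=2, u≡6; β=2, v≡2 (mod 7); (6|7)=-1, (2|7)=+1; sign (−1)^0·-1^2·+1^2 = +1.
(a,b)_∞: sgn(-1955)=−, sgn(-39856585)=−, so -1.
(a,b)_3: α=0, u≡1; β=-6, v≡2 (mod 3); (1|3)=+1, (2|3)=-1; sign (−1)^0·+1^-6·-1^0 = +1.
(a,b)_17: α=1, u≡1; β=-1, v≡1 (mod 17); (1|17)=+1, (1|17)=+1; sign (−1)^0·+1^-1·+1^1 = +1.
(a,b)_31: α=2, u≡6; β=2, v≡11 (mod 31); (6|31)=-1, (11|31)=-1; sign (−1)^0·-1^2·-1^2 = +1.
(a,b)_47: α=0, u≡26; β=2, v≡44 (mod 47); (26|47)=-1, (44|47)=-1; sign (−1)^0·-1^2·-1^0 = +1.
(a,b)_23: α=1, u≡15; β=1, v≡21 (mod 23); (15|23)=-1, (21|23)=-1; sign (−1)^1·-1^1·-1^1 = -1.
(a,b)_29: α=0, u≡11; β=1, v≡27 (mod 29); (11|29)=-1, (27|29)=-1; sign (−1)^0·-1^1·-1^0 = -1.
(a,b)_43: α=-2, u≡17; β=0, v≡3 (mod 43); (17|43)=+1, (3|43)=-1; sign (−1)^0·+1^0·-1^-2 = +1.
(a,b)_2: α=-6, β=-6; u≡5, v≡7 (mod 8); ε(u)ε(v)=0·1, αω(v)=-6·0, βω(u)=-6·1; sum ≡ 0  ⇒  +1.
(a,b)_37: α=0, u≡23; β=1, v≡14 (mod 37); (23|37)=-1, (14|37)=-1; sign (−1)^0·-1^1·-1^0 = -1.
(a,b)_13: α=0, u≡7; β=-2, v≡6 (mod 13); (7|13)=-1, (6|13)=-1; sign (−1)^0·-1^-2·-1^0 = +1.
(a,b)_19: α=-2, u≡13; β=1, v≡14 (mod 19); (13|19)=-1, (14|19)=-1; sign (−1)^0·-1^1·-1^-2 = -1.
Ram(-1955, -39856585) = {5, 19, 23, 29, 37, ∞}; no ℚ_5-point on the conic.

[5, 19, 23, 29, 37, inf]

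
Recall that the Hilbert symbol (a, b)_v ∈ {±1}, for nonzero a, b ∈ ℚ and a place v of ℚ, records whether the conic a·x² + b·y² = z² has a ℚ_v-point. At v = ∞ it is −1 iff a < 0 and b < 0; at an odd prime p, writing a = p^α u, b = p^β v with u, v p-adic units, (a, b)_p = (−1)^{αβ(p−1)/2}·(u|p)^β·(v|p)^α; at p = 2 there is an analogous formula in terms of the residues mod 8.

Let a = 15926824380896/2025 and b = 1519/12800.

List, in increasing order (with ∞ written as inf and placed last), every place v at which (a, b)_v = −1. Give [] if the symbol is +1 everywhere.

Mod squares: a ≡ 50654, b ≡ 62. Check v ∈ {∞, 2, 3, 5, 7, 11, 13, 19, 31, 43}.
v=31: a=31^3·(≡22), b=31^1·(≡25) mod 31; (22|31)=-1, (25|31)=+1; (−1)^{3·1·15}·(-1)^1·(+1)^3 = +1.
v=43: a=43^1·(≡13), b=43^0·(≡42) mod 43; (13|43)=+1, (42|43)=-1; (−1)^{1·0·21}·(+1)^0·(-1)^1 = -1.
v=2: v_2(a)=5, v_2(b)=-9; units ≡ 7, 7 (mod 8); ε·ε+αω+βω = 1·1+5·0+-9·0 ≡ 1  ⇒  (a,b)_2 = -1.
v=3: a=3^-4·(≡2), b=3^0·(≡2) mod 3; (2|3)=-1, (2|3)=-1; (−1)^{-4·0·1}·(-1)^0·(-1)^-4 = +1.
v=11: a=11^2·(≡8), b=11^0·(≡8) mod 11; (8|11)=-1, (8|11)=-1; (−1)^{2·0·5}·(-1)^0·(-1)^2 = +1.
v=5: a=5^-2·(≡1), b=5^-2·(≡2) mod 5; (1|5)=+1, (2|5)=-1; (−1)^{-2·-2·2}·(+1)^-2·(-1)^-2 = +1.
v=7: a=7^0·(≡1), b=7^2·(≡6) mod 7; (1|7)=+1, (6|7)=-1; (−1)^{0·2·3}·(+1)^2·(-1)^0 = +1.
v=13: a=13^2·(≡11), b=13^0·(≡3) mod 13; (11|13)=-1, (3|13)=+1; (−1)^{2·0·6}·(-1)^0·(+1)^2 = +1.
v=19: a=19^1·(≡5), b=19^0·(≡16) mod 19; (5|19)=+1, (16|19)=+1; (−1)^{1·0·9}·(+1)^0·(+1)^1 = +1.
v=∞: 50654 > 0 and 62 > 0  ⇒  (a,b)_∞ = +1.
|Ram(50654, 62)| = 2, even; anisotropic at {2, 43}.

[2, 43]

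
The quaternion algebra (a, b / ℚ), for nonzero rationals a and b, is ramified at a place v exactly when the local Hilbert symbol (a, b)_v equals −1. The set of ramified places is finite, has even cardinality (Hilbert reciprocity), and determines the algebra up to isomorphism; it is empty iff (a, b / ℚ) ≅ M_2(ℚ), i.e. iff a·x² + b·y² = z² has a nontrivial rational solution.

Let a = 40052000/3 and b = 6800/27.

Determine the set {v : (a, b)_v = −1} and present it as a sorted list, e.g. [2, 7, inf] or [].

[3, 19]

(a, b) ≡ (300390, 51) mod (ℚ^×)²; places V = {2, 3, 5, 17, 19, 31, ∞}.
(a,b)_∞: sgn(300390)=+, sgn(51)=+, so +1.
(a,b)_3: α=-1, u≡2; β=-3, v≡2 (mod 3); (2|3)=-1, (2|3)=-1; sign (−1)^1·-1^-3·-1^-1 = -1.
(a,b)_19: α=1, u≡15; β=0, v≡14 (mod 19); (15|19)=-1, (14|19)=-1; sign (−1)^0·-1^0·-1^1 = -1.
(a,b)_31: α=1, u≡25; β=0, v≡5 (mod 31); (25|31)=+1, (5|31)=+1; sign (−1)^0·+1^0·+1^1 = +1.
(a,b)_17: α=1, u≡7; β=1, v≡6 (mod 17); (7|17)=-1, (6|17)=-1; sign (−1)^0·-1^1·-1^1 = +1.
(a,b)_2: α=5, β=4; u≡3, v≡3 (mod 8); ε(u)ε(v)=1·1, αω(v)=5·1, βω(u)=4·1; sum ≡ 0  ⇒  +1.
(a,b)_5: α=3, u≡2; β=2, v≡1 (mod 5); (2|5)=-1, (1|5)=+1; sign (−1)^0·-1^2·+1^3 = +1.
|Ram(300390, 51)| = 2, even; anisotropic at {3, 19}.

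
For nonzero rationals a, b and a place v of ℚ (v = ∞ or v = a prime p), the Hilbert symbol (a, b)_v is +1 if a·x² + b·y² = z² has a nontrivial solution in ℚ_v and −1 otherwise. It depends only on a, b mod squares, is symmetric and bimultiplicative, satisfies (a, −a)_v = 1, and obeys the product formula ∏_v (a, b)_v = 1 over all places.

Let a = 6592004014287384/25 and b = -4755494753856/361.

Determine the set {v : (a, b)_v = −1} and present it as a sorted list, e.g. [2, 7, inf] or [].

(a, b) ≡ (8246, -161) mod (ℚ^×)²; places V = {2, 3, 5, 7, 11, 19, 23, 31, ∞}.
(a,b)_∞: sgn(8246)=+, sgn(-161)=−, so +1.
(a,b)_2: α=3, β=6; u≡3, v≡7 (mod 8); ε(u)ε(v)=1·1, αω(v)=3·0, βω(u)=6·1; sum ≡ 1  ⇒  -1.
(a,b)_5: α=-2, u≡4; β=0, v≡4 (mod 5); (4|5)=+1, (4|5)=+1; sign (−1)^0·+1^0·+1^-2 = +1.
(a,b)_31: α=3, u≡2; β=2, v≡8 (mod 31); (2|31)=+1, (8|31)=+1; sign (−1)^0·+1^2·+1^3 = +1.
(a,b)_19: α=3, u≡16; β=-2, v≡12 (mod 19); (16|19)=+1, (12|19)=-1; sign (−1)^0·+1^-2·-1^3 = -1.
(a,b)_7: α=1, u≡4; β=3, v≡6 (mod 7); (4|7)=+1, (6|7)=-1; sign (−1)^1·+1^3·-1^1 = +1.
(a,b)_11: α=2, u≡10; β=2, v≡1 (mod 11); (10|11)=-1, (1|11)=+1; sign (−1)^0·-1^2·+1^2 = +1.
(a,b)_23: α=2, u≡4; β=1, v≡18 (mod 23); (4|23)=+1, (18|23)=+1; sign (−1)^0·+1^1·+1^2 = +1.
(a,b)_3: α=2, u≡2; β=4, v≡1 (mod 3); (2|3)=-1, (1|3)=+1; sign (−1)^0·-1^4·+1^2 = +1.
|Ram(8246, -161)| = 2, even; anisotropic at {2, 19}.

[2, 19]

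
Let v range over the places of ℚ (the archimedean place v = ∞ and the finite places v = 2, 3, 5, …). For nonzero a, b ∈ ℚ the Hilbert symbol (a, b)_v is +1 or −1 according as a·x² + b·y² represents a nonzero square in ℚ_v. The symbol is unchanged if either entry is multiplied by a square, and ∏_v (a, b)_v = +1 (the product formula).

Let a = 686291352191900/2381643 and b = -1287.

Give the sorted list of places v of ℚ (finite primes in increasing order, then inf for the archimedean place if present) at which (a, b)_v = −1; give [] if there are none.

[13, 17]

Mod squares: a ≡ 357, b ≡ -143. Check v ∈ {∞, 2, 3, 5, 7, 11, 13, 17, 29}.
v=17: a=17^1·(≡1), b=17^0·(≡5) mod 17; (1|17)=+1, (5|17)=-1; (−1)^{1·0·8}·(+1)^0·(-1)^1 = -1.
v=29: a=29^2·(≡23), b=29^0·(≡18) mod 29; (23|29)=+1, (18|29)=-1; (−1)^{2·0·14}·(+1)^0·(-1)^2 = +1.
v=3: a=3^-9·(≡2), b=3^2·(≡1) mod 3; (2|3)=-1, (1|3)=+1; (−1)^{-9·2·1}·(-1)^2·(+1)^-9 = +1.
v=7: a=7^5·(≡4), b=7^0·(≡1) mod 7; (4|7)=+1, (1|7)=+1; (−1)^{5·0·3}·(+1)^0·(+1)^5 = +1.
v=5: a=5^2·(≡2), b=5^0·(≡3) mod 5; (2|5)=-1, (3|5)=-1; (−1)^{2·0·2}·(-1)^0·(-1)^2 = +1.
v=11: a=11^-2·(≡1), b=11^1·(≡4) mod 11; (1|11)=+1, (4|11)=+1; (−1)^{-2·1·5}·(+1)^1·(+1)^-2 = +1.
v=13: a=13^4·(≡7), b=13^1·(≡5) mod 13; (7|13)=-1, (5|13)=-1; (−1)^{4·1·6}·(-1)^1·(-1)^4 = -1.
v=2: v_2(a)=2, v_2(b)=0; units ≡ 5, 1 (mod 8); ε·ε+αω+βω = 0·0+2·0+0·1 ≡ 0  ⇒  (a,b)_2 = +1.
v=∞: 357 > 0 and -143 < 0  ⇒  (a,b)_∞ = +1.
(357, -143 / ℚ) ramifies at {13, 17}: a division algebra.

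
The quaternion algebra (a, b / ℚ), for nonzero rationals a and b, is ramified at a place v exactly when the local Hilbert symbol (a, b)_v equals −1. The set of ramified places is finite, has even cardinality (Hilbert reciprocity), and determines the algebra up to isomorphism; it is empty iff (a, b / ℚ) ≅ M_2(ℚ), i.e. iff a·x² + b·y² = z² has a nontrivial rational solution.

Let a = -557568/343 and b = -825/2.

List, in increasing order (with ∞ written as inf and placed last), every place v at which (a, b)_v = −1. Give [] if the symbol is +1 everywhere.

[11, inf]

(a, b) ≡ (-14, -66) mod (ℚ^×)²; places V = {2, 3, 5, 7, 11, ∞}.
(a,b)_7: α=-3, u≡3; β=0, v≡4 (mod 7); (3|7)=-1, (4|7)=+1; sign (−1)^0·-1^0·+1^-3 = +1.
(a,b)_5: α=0, u≡4; β=2, v≡1 (mod 5); (4|5)=+1, (1|5)=+1; sign (−1)^0·+1^2·+1^0 = +1.
(a,b)_11: α=2, u≡6; β=1, v≡1 (mod 11); (6|11)=-1, (1|11)=+1; sign (−1)^0·-1^1·+1^2 = -1.
(a,b)_∞: sgn(-14)=−, sgn(-66)=−, so -1.
(a,b)_3: α=2, u≡1; β=1, v≡2 (mod 3); (1|3)=+1, (2|3)=-1; sign (−1)^0·+1^1·-1^2 = +1.
(a,b)_2: α=9, β=-1; u≡1, v≡7 (mod 8); ε(u)ε(v)=0·1, αω(v)=9·0, βω(u)=-1·0; sum ≡ 0  ⇒  +1.
Ram(-14, -66) = {11, ∞}; no ℚ_11-point on the conic.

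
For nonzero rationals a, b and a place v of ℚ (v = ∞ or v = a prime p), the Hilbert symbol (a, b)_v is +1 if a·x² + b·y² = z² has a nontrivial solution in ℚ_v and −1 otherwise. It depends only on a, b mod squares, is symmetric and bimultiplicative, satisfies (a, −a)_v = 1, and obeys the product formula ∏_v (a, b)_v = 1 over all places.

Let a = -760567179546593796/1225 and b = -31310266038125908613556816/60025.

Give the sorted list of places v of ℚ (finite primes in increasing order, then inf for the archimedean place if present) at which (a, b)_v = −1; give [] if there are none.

Mod squares: a ≡ -548083842969, b ≡ -19224941. Check v ∈ {∞, 2, 3, 5, 7, 13, 17, 19, 23, 29, 31, 37, 41, 43}.
v=7: a=7^-2·(≡2), b=7^-4·(≡6) mod 7; (2|7)=+1, (6|7)=-1; (−1)^{-2·-4·3}·(+1)^-4·(-1)^-2 = +1.
v=43: a=43^1·(≡30), b=43^2·(≡14) mod 43; (30|43)=-1, (14|43)=+1; (−1)^{1·2·21}·(-1)^2·(+1)^1 = +1.
v=17: a=17^1·(≡6), b=17^2·(≡16) mod 17; (6|17)=-1, (16|17)=+1; (−1)^{1·2·8}·(-1)^2·(+1)^1 = +1.
v=13: a=13^1·(≡11), b=13^2·(≡6) mod 13; (11|13)=-1, (6|13)=-1; (−1)^{1·2·6}·(-1)^2·(-1)^1 = -1.
v=29: a=29^1·(≡24), b=29^1·(≡3) mod 29; (24|29)=+1, (3|29)=-1; (−1)^{1·1·14}·(+1)^1·(-1)^1 = -1.
v=19: a=19^3·(≡17), b=19^5·(≡9) mod 19; (17|19)=+1, (9|19)=+1; (−1)^{3·5·9}·(+1)^5·(+1)^3 = -1.
v=∞: -548083842969 < 0 and -19224941 < 0  ⇒  (a,b)_∞ = -1.
v=37: a=37^1·(≡28), b=37^1·(≡32) mod 37; (28|37)=+1, (32|37)=-1; (−1)^{1·1·18}·(+1)^1·(-1)^1 = -1.
v=41: a=41^1·(≡24), b=41^1·(≡9) mod 41; (24|41)=-1, (9|41)=+1; (−1)^{1·1·20}·(-1)^1·(+1)^1 = -1.
v=2: v_2(a)=2, v_2(b)=4; units ≡ 7, 3 (mod 8); ε·ε+αω+βω = 1·1+2·1+4·0 ≡ 1  ⇒  (a,b)_2 = -1.
v=3: a=3^1·(≡2), b=3^2·(≡1) mod 3; (2|3)=-1, (1|3)=+1; (−1)^{1·2·1}·(-1)^2·(+1)^1 = +1.
v=23: a=23^1·(≡19), b=23^1·(≡11) mod 23; (19|23)=-1, (11|23)=-1; (−1)^{1·1·11}·(-1)^1·(-1)^1 = -1.
v=5: a=5^-2·(≡1), b=5^-2·(≡4) mod 5; (1|5)=+1, (4|5)=+1; (−1)^{-2·-2·2}·(+1)^-2·(+1)^-2 = +1.
v=31: a=31^2·(≡9), b=31^2·(≡25) mod 31; (9|31)=+1, (25|31)=+1; (−1)^{2·2·15}·(+1)^2·(+1)^2 = +1.
|Ram(-548083842969, -19224941)| = 8, even; anisotropic at {2, 13, 19, 23, 29, 37, 41, ∞}.

[2, 13, 19, 23, 29, 37, 41, inf]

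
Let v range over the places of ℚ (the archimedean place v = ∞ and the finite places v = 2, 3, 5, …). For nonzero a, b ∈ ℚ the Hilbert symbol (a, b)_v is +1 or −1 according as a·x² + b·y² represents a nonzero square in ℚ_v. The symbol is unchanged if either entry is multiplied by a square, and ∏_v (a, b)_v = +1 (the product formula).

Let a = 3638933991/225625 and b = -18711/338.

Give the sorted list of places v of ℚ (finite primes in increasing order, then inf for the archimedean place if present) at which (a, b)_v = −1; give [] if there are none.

(a, b) ≡ (231, -462) mod (ℚ^×)²; places V = {2, 3, 5, 7, 11, 13, 19, ∞}.
(a,b)_5: α=-4, u≡1; β=0, v≡3 (mod 5); (1|5)=+1, (3|5)=-1; sign (−1)^0·+1^0·-1^-4 = +1.
(a,b)_11: α=1, u≡10; β=1, v≡6 (mod 11); (10|11)=-1, (6|11)=-1; sign (−1)^1·-1^1·-1^1 = -1.
(a,b)_19: α=-2, u≡13; β=0, v≡18 (mod 19); (13|19)=-1, (18|19)=-1; sign (−1)^0·-1^0·-1^-2 = +1.
(a,b)_2: α=0, β=-1; u≡7, v≡1 (mod 8); ε(u)ε(v)=1·0, αω(v)=0·0, βω(u)=-1·0; sum ≡ 0  ⇒  +1.
(a,b)_7: α=5, u≡3; β=1, v≡4 (mod 7); (3|7)=-1, (4|7)=+1; sign (−1)^1·-1^1·+1^5 = +1.
(a,b)_∞: sgn(231)=+, sgn(-462)=−, so +1.
(a,b)_13: α=0, u≡3; β=-2, v≡11 (mod 13); (3|13)=+1, (11|13)=-1; sign (−1)^0·+1^-2·-1^0 = +1.
(a,b)_3: α=9, u≡2; β=5, v≡2 (mod 3); (2|3)=-1, (2|3)=-1; sign (−1)^1·-1^5·-1^9 = -1.
(231, -462 / ℚ) ramifies at {3, 11}: a division algebra.

[3, 11]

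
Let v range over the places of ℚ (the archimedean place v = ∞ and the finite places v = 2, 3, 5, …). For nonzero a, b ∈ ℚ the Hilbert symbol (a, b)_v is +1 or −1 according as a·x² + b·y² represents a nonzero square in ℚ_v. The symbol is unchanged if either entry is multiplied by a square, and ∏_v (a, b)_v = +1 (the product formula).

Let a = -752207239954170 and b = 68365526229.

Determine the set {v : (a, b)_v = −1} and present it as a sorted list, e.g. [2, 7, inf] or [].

[2, 3, 7, 11, 13, 19]

(a, b) ≡ (-570570, 21) mod (ℚ^×)²; places V = {2, 3, 5, 7, 11, 13, 19, ∞}.
(a,b)_7: α=5, u≡5; β=3, v≡6 (mod 7); (5|7)=-1, (6|7)=-1; sign (−1)^1·-1^3·-1^5 = -1.
(a,b)_11: α=1, u≡2; β=2, v≡8 (mod 11); (2|11)=-1, (8|11)=-1; sign (−1)^0·-1^2·-1^1 = -1.
(a,b)_5: α=1, u≡1; β=0, v≡4 (mod 5); (1|5)=+1, (4|5)=+1; sign (−1)^0·+1^0·+1^1 = +1.
(a,b)_3: α=3, u≡1; β=3, v≡1 (mod 3); (1|3)=+1, (1|3)=+1; sign (−1)^1·+1^3·+1^3 = -1.
(a,b)_13: α=3, u≡5; β=2, v≡5 (mod 13); (5|13)=-1, (5|13)=-1; sign (−1)^0·-1^2·-1^3 = -1.
(a,b)_2: α=1, β=0; u≡3, v≡5 (mod 8); ε(u)ε(v)=1·0, αω(v)=1·1, βω(u)=0·1; sum ≡ 1  ⇒  -1.
(a,b)_∞: sgn(-570570)=−, sgn(21)=+, so +1.
(a,b)_19: α=3, u≡6; β=2, v≡2 (mod 19); (6|19)=+1, (2|19)=-1; sign (−1)^0·+1^2·-1^3 = -1.
Ram(-570570, 21) = {2, 3, 7, 11, 13, 19}; no ℚ_2-point on the conic.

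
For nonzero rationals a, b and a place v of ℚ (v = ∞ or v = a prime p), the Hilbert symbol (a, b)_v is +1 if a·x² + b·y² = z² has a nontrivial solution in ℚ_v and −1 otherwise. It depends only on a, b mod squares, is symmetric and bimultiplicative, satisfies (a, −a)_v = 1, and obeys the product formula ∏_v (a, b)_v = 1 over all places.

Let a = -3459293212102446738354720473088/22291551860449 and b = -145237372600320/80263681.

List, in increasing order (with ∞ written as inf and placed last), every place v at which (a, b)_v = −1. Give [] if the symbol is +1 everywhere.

(a, b) ≡ (-78, -770) mod (ℚ^×)²; places V = {2, 3, 5, 7, 11, 13, 17, 29, 31, ∞}.
(a,b)_13: α=5, u≡5; β=2, v≡10 (mod 13); (5|13)=-1, (10|13)=+1; sign (−1)^0·-1^2·+1^5 = +1.
(a,b)_7: α=2, u≡3; β=1, v≡4 (mod 7); (3|7)=-1, (4|7)=+1; sign (−1)^0·-1^1·+1^2 = -1.
(a,b)_11: α=2, u≡7; β=1, v≡2 (mod 11); (7|11)=-1, (2|11)=-1; sign (−1)^0·-1^1·-1^2 = -1.
(a,b)_5: α=0, u≡3; β=1, v≡1 (mod 5); (3|5)=-1, (1|5)=+1; sign (−1)^0·-1^1·+1^0 = -1.
(a,b)_∞: sgn(-78)=−, sgn(-770)=−, so -1.
(a,b)_2: α=27, β=15; u≡1, v≡7 (mod 8); ε(u)ε(v)=0·1, αω(v)=27·0, βω(u)=15·0; sum ≡ 0  ⇒  +1.
(a,b)_31: α=-4, u≡3; β=-2, v≡8 (mod 31); (3|31)=-1, (8|31)=+1; sign (−1)^0·-1^-2·+1^-4 = +1.
(a,b)_29: α=6, u≡24; β=2, v≡4 (mod 29); (24|29)=+1, (4|29)=+1; sign (−1)^0·+1^2·+1^6 = +1.
(a,b)_3: α=9, u≡1; β=4, v≡1 (mod 3); (1|3)=+1, (1|3)=+1; sign (−1)^0·+1^4·+1^9 = +1.
(a,b)_17: α=-6, u≡12; β=-4, v≡5 (mod 17); (12|17)=-1, (5|17)=-1; sign (−1)^0·-1^-4·-1^-6 = +1.
(-78, -770 / ℚ) ramifies at {5, 7, 11, ∞}: a division algebra.

[5, 7, 11, inf]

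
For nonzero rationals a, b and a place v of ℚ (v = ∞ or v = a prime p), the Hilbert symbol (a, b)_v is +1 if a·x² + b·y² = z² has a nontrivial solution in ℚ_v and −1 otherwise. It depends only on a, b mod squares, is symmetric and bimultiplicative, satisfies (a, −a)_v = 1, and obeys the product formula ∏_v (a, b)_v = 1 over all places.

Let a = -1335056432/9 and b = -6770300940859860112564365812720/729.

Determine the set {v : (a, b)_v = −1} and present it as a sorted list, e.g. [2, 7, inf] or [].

Mod squares: a ≡ -83441027, b ≡ -100150655. Check v ∈ {∞, 2, 3, 5, 11, 17, 19, 41, 43, 47, 53}.
v=19: a=19^1·(≡10), b=19^4·(≡16) mod 19; (10|19)=-1, (16|19)=+1; (−1)^{1·4·9}·(-1)^4·(+1)^1 = +1.
v=11: a=11^0·(≡3), b=11^1·(≡10) mod 11; (3|11)=+1, (10|11)=-1; (−1)^{0·1·5}·(+1)^1·(-1)^0 = +1.
v=43: a=43^1·(≡41), b=43^3·(≡38) mod 43; (41|43)=+1, (38|43)=+1; (−1)^{1·3·21}·(+1)^3·(+1)^1 = -1.
v=47: a=47^1·(≡24), b=47^3·(≡42) mod 47; (24|47)=+1, (42|47)=+1; (−1)^{1·3·23}·(+1)^3·(+1)^1 = -1.
v=53: a=53^1·(≡46), b=53^3·(≡20) mod 53; (46|53)=+1, (20|53)=-1; (−1)^{1·3·26}·(+1)^3·(-1)^1 = -1.
v=3: a=3^-2·(≡1), b=3^-6·(≡1) mod 3; (1|3)=+1, (1|3)=+1; (−1)^{-2·-6·1}·(+1)^-6·(+1)^-2 = +1.
v=∞: -83441027 < 0 and -100150655 < 0  ⇒  (a,b)_∞ = -1.
v=41: a=41^1·(≡15), b=41^4·(≡32) mod 41; (15|41)=-1, (32|41)=+1; (−1)^{1·4·20}·(-1)^4·(+1)^1 = +1.
v=2: v_2(a)=4, v_2(b)=4; units ≡ 5, 1 (mod 8); ε·ε+αω+βω = 0·0+4·0+4·1 ≡ 0  ⇒  (a,b)_2 = +1.
v=5: a=5^0·(≡2), b=5^1·(≡4) mod 5; (2|5)=-1, (4|5)=+1; (−1)^{0·1·2}·(-1)^1·(+1)^0 = -1.
v=17: a=17^0·(≡7), b=17^1·(≡15) mod 17; (7|17)=-1, (15|17)=+1; (−1)^{0·1·8}·(-1)^1·(+1)^0 = -1.
Ram(-83441027, -100150655) = {5, 17, 43, 47, 53, ∞}; no ℚ_5-point on the conic.

[5, 17, 43, 47, 53, inf]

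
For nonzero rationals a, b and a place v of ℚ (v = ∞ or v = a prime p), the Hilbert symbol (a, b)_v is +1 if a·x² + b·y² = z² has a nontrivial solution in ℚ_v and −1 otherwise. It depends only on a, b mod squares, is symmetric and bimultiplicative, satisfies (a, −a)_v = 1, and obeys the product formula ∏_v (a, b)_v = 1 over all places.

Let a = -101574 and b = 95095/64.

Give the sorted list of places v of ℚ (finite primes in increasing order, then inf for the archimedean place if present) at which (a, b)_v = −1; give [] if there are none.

(a, b) ≡ (-1254, 95095) mod (ℚ^×)²; places V = {2, 3, 5, 7, 11, 13, 19, ∞}.
(a,b)_7: α=0, u≡3; β=1, v≡5 (mod 7); (3|7)=-1, (5|7)=-1; sign (−1)^0·-1^1·-1^0 = -1.
(a,b)_5: α=0, u≡1; β=1, v≡1 (mod 5); (1|5)=+1, (1|5)=+1; sign (−1)^0·+1^1·+1^0 = +1.
(a,b)_13: α=0, u≡8; β=1, v≡4 (mod 13); (8|13)=-1, (4|13)=+1; sign (−1)^0·-1^1·+1^0 = -1.
(a,b)_2: α=1, β=-6; u≡5, v≡7 (mod 8); ε(u)ε(v)=0·1, αω(v)=1·0, βω(u)=-6·1; sum ≡ 0  ⇒  +1.
(a,b)_11: α=1, u≡6; β=1, v≡6 (mod 11); (6|11)=-1, (6|11)=-1; sign (−1)^1·-1^1·-1^1 = -1.
(a,b)_19: α=1, u≡12; β=1, v≡12 (mod 19); (12|19)=-1, (12|19)=-1; sign (−1)^1·-1^1·-1^1 = -1.
(a,b)_∞: sgn(-1254)=−, sgn(95095)=+, so +1.
(a,b)_3: α=5, u≡2; β=0, v≡1 (mod 3); (2|3)=-1, (1|3)=+1; sign (−1)^0·-1^0·+1^5 = +1.
(-1254, 95095 / ℚ) ramifies at {7, 11, 13, 19}: a division algebra.

[7, 11, 13, 19]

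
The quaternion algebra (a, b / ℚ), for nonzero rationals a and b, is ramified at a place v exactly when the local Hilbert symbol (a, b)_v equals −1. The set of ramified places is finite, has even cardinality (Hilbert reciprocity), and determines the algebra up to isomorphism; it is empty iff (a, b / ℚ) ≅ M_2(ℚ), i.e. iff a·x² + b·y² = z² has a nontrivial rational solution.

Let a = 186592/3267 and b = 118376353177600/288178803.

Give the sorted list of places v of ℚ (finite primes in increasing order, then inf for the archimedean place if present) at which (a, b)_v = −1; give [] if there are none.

[3, 17]

Mod squares: a ≡ 714, b ≡ 102. Check v ∈ {∞, 2, 3, 5, 7, 11, 17}.
v=2: v_2(a)=5, v_2(b)=13; units ≡ 5, 3 (mod 8); ε·ε+αω+βω = 0·1+5·1+13·1 ≡ 0  ⇒  (a,b)_2 = +1.
v=5: a=5^0·(≡1), b=5^2·(≡3) mod 5; (1|5)=+1, (3|5)=-1; (−1)^{0·2·2}·(+1)^2·(-1)^0 = +1.
v=∞: 714 > 0 and 102 > 0  ⇒  (a,b)_∞ = +1.
v=3: a=3^-3·(≡1), b=3^-9·(≡1) mod 3; (1|3)=+1, (1|3)=+1; (−1)^{-3·-9·1}·(+1)^-9·(+1)^-3 = -1.
v=17: a=17^1·(≡15), b=17^3·(≡12) mod 17; (15|17)=+1, (12|17)=-1; (−1)^{1·3·8}·(+1)^3·(-1)^1 = -1.
v=7: a=7^3·(≡1), b=7^6·(≡2) mod 7; (1|7)=+1, (2|7)=+1; (−1)^{3·6·3}·(+1)^6·(+1)^3 = +1.
v=11: a=11^-2·(≡2), b=11^-4·(≡3) mod 11; (2|11)=-1, (3|11)=+1; (−1)^{-2·-4·5}·(-1)^-4·(+1)^-2 = +1.
|Ram(714, 102)| = 2, even; anisotropic at {3, 17}.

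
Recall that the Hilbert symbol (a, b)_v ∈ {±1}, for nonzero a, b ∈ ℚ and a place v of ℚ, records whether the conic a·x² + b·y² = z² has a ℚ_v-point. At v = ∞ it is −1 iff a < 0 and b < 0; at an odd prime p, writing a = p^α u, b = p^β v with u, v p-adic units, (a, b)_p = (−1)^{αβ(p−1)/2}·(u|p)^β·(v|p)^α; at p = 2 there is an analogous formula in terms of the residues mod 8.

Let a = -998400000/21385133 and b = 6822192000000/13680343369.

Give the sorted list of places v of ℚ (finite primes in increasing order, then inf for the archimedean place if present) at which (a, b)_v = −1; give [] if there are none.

(a, b) ≡ (-30030, 3) mod (ℚ^×)²; places V = {2, 3, 5, 7, 11, 13, 17, 29, 31, ∞}.
(a,b)_5: α=5, u≡4; β=6, v≡2 (mod 5); (4|5)=+1, (2|5)=-1; sign (−1)^0·+1^6·-1^5 = -1.
(a,b)_7: α=-1, u≡2; β=-6, v≡5 (mod 7); (2|7)=+1, (5|7)=-1; sign (−1)^0·+1^-6·-1^-1 = -1.
(a,b)_13: α=1, u≡3; β=2, v≡4 (mod 13); (3|13)=+1, (4|13)=+1; sign (−1)^0·+1^2·+1^1 = +1.
(a,b)_2: α=13, β=10; u≡1, v≡3 (mod 8); ε(u)ε(v)=0·1, αω(v)=13·1, βω(u)=10·0; sum ≡ 1  ⇒  -1.
(a,b)_11: α=-1, u≡1; β=-2, v≡5 (mod 11); (1|11)=+1, (5|11)=+1; sign (−1)^0·+1^-2·+1^-1 = +1.
(a,b)_29: α=0, u≡10; β=2, v≡8 (mod 29); (10|29)=-1, (8|29)=-1; sign (−1)^0·-1^2·-1^0 = +1.
(a,b)_∞: sgn(-30030)=−, sgn(3)=+, so +1.
(a,b)_17: α=-2, u≡16; β=0, v≡7 (mod 17); (16|17)=+1, (7|17)=-1; sign (−1)^0·+1^0·-1^-2 = +1.
(a,b)_3: α=1, u≡1; β=1, v≡1 (mod 3); (1|3)=+1, (1|3)=+1; sign (−1)^1·+1^1·+1^1 = -1.
(a,b)_31: α=-2, u≡10; β=-2, v≡17 (mod 31); (10|31)=+1, (17|31)=-1; sign (−1)^0·+1^-2·-1^-2 = +1.
Ram(-30030, 3) = {2, 3, 5, 7}; no ℚ_2-point on the conic.

[2, 3, 5, 7]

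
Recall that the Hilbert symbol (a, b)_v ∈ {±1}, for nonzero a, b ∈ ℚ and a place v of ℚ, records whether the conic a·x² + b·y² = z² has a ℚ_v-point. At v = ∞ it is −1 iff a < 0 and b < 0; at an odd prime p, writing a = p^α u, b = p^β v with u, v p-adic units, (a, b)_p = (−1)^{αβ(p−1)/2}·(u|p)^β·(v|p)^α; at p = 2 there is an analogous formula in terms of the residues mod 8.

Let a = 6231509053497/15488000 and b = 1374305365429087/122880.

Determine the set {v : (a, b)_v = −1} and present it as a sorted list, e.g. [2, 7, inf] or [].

[2, 3]

(a, b) ≡ (4485, 7410) mod (ℚ^×)²; places V = {2, 3, 5, 7, 11, 13, 19, 23, ∞}.
(a,b)_3: α=11, u≡1; β=-1, v≡1 (mod 3); (1|3)=+1, (1|3)=+1; sign (−1)^1·+1^-1·+1^11 = -1.
(a,b)_13: α=1, u≡5; β=3, v≡2 (mod 13); (5|13)=-1, (2|13)=-1; sign (−1)^0·-1^3·-1^1 = +1.
(a,b)_19: α=0, u≡6; β=1, v≡10 (mod 19); (6|19)=+1, (10|19)=-1; sign (−1)^0·+1^1·-1^0 = +1.
(a,b)_11: α=-2, u≡6; β=0, v≡8 (mod 11); (6|11)=-1, (8|11)=-1; sign (−1)^0·-1^0·-1^-2 = +1.
(a,b)_5: α=-3, u≡3; β=-1, v≡2 (mod 5); (3|5)=-1, (2|5)=-1; sign (−1)^0·-1^-1·-1^-3 = +1.
(a,b)_23: α=1, u≡14; β=4, v≡6 (mod 23); (14|23)=-1, (6|23)=+1; sign (−1)^0·-1^4·+1^1 = +1.
(a,b)_7: α=6, u≡6; β=6, v≡2 (mod 7); (6|7)=-1, (2|7)=+1; sign (−1)^0·-1^6·+1^6 = +1.
(a,b)_2: α=-10, β=-13; u≡5, v≡1 (mod 8); ε(u)ε(v)=0·0, αω(v)=-10·0, βω(u)=-13·1; sum ≡ 1  ⇒  -1.
(a,b)_∞: sgn(4485)=+, sgn(7410)=+, so +1.
|Ram(4485, 7410)| = 2, even; anisotropic at {2, 3}.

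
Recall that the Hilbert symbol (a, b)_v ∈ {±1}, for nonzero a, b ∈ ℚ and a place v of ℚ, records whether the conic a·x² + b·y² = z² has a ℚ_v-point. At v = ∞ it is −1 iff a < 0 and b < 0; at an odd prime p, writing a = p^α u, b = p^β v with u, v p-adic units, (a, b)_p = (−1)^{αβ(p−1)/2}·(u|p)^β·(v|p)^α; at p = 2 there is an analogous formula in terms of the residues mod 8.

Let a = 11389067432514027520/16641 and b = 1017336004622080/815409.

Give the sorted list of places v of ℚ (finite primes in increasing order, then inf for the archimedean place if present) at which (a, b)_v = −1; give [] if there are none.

[2, 29]

Mod squares: a ≡ 6670, b ≡ 55. Check v ∈ {∞, 2, 3, 5, 7, 11, 13, 23, 29, 31, 43}.
v=3: a=3^-2·(≡1), b=3^-2·(≡1) mod 3; (1|3)=+1, (1|3)=+1; (−1)^{-2·-2·1}·(+1)^-2·(+1)^-2 = +1.
v=23: a=23^3·(≡14), b=23^2·(≡1) mod 23; (14|23)=-1, (1|23)=+1; (−1)^{3·2·11}·(-1)^2·(+1)^3 = +1.
v=5: a=5^1·(≡4), b=5^1·(≡4) mod 5; (4|5)=+1, (4|5)=+1; (−1)^{1·1·2}·(+1)^1·(+1)^1 = +1.
v=7: a=7^0·(≡6), b=7^-2·(≡5) mod 7; (6|7)=-1, (5|7)=-1; (−1)^{0·-2·3}·(-1)^-2·(-1)^0 = +1.
v=11: a=11^4·(≡3), b=11^1·(≡1) mod 11; (3|11)=+1, (1|11)=+1; (−1)^{4·1·5}·(+1)^1·(+1)^4 = +1.
v=∞: 6670 > 0 and 55 > 0  ⇒  (a,b)_∞ = +1.
v=43: a=43^-2·(≡18), b=43^-2·(≡5) mod 43; (18|43)=-1, (5|43)=-1; (−1)^{-2·-2·21}·(-1)^-2·(-1)^-2 = +1.
v=31: a=31^0·(≡16), b=31^2·(≡11) mod 31; (16|31)=+1, (11|31)=-1; (−1)^{0·2·15}·(+1)^2·(-1)^0 = +1.
v=29: a=29^3·(≡11), b=29^2·(≡21) mod 29; (11|29)=-1, (21|29)=-1; (−1)^{3·2·14}·(-1)^2·(-1)^3 = -1.
v=2: v_2(a)=19, v_2(b)=8; units ≡ 7, 7 (mod 8); ε·ε+αω+βω = 1·1+19·0+8·0 ≡ 1  ⇒  (a,b)_2 = -1.
v=13: a=13^0·(≡4), b=13^2·(≡1) mod 13; (4|13)=+1, (1|13)=+1; (−1)^{0·2·6}·(+1)^2·(+1)^0 = +1.
(6670, 55 / ℚ) ramifies at {2, 29}: a division algebra.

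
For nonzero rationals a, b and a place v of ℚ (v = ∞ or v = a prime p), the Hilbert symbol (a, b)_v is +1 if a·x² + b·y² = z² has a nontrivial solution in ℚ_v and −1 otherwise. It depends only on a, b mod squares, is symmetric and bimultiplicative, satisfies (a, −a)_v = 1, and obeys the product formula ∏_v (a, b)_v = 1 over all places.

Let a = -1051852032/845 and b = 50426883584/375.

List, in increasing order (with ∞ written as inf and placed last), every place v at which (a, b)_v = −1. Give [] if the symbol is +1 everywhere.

[3, 7]

Mod squares: a ≡ -385, b ≡ 210. Check v ∈ {∞, 2, 3, 5, 7, 11, 13, 31}.
v=2: v_2(a)=8, v_2(b)=9; units ≡ 7, 1 (mod 8); ε·ε+αω+βω = 1·0+8·0+9·0 ≡ 0  ⇒  (a,b)_2 = +1.
v=13: a=13^-2·(≡11), b=13^0·(≡7) mod 13; (11|13)=-1, (7|13)=-1; (−1)^{-2·0·6}·(-1)^0·(-1)^-2 = +1.
v=3: a=3^2·(≡2), b=3^-1·(≡1) mod 3; (2|3)=-1, (1|3)=+1; (−1)^{2·-1·1}·(-1)^-1·(+1)^2 = -1.
v=31: a=31^0·(≡5), b=31^2·(≡26) mod 31; (5|31)=+1, (26|31)=-1; (−1)^{0·2·15}·(+1)^2·(-1)^0 = +1.
v=11: a=11^3·(≡5), b=11^4·(≡3) mod 11; (5|11)=+1, (3|11)=+1; (−1)^{3·4·5}·(+1)^4·(+1)^3 = +1.
v=7: a=7^3·(≡4), b=7^1·(≡2) mod 7; (4|7)=+1, (2|7)=+1; (−1)^{3·1·3}·(+1)^1·(+1)^3 = -1.
v=∞: -385 < 0 and 210 > 0  ⇒  (a,b)_∞ = +1.
v=5: a=5^-1·(≡2), b=5^-3·(≡3) mod 5; (2|5)=-1, (3|5)=-1; (−1)^{-1·-3·2}·(-1)^-3·(-1)^-1 = +1.
Ram(-385, 210) = {3, 7}; no ℚ_3-point on the conic.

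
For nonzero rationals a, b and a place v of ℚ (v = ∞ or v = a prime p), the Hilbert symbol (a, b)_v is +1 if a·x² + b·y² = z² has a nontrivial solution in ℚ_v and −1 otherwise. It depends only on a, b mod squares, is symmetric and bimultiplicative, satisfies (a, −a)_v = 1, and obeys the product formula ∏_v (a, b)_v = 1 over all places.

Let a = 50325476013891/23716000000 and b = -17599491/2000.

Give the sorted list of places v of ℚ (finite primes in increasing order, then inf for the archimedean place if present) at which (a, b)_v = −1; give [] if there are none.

Mod squares: a ≡ 2139, b ≡ -57855. Check v ∈ {∞, 2, 3, 5, 7, 11, 13, 19, 23, 29, 31}.
v=29: a=29^0·(≡23), b=29^1·(≡25) mod 29; (23|29)=+1, (25|29)=+1; (−1)^{0·1·14}·(+1)^1·(+1)^0 = +1.
v=3: a=3^7·(≡2), b=3^3·(≡2) mod 3; (2|3)=-1, (2|3)=-1; (−1)^{7·3·1}·(-1)^3·(-1)^7 = -1.
v=2: v_2(a)=-8, v_2(b)=-4; units ≡ 3, 1 (mod 8); ε·ε+αω+βω = 1·0+-8·0+-4·1 ≡ 0  ⇒  (a,b)_2 = +1.
v=23: a=23^3·(≡9), b=23^0·(≡6) mod 23; (9|23)=+1, (6|23)=+1; (−1)^{3·0·11}·(+1)^0·(+1)^3 = +1.
v=31: a=31^1·(≡19), b=31^0·(≡30) mod 31; (19|31)=+1, (30|31)=-1; (−1)^{1·0·15}·(+1)^0·(-1)^1 = -1.
v=5: a=5^-6·(≡4), b=5^-3·(≡4) mod 5; (4|5)=+1, (4|5)=+1; (−1)^{-6·-3·2}·(+1)^-3·(+1)^-6 = +1.
v=13: a=13^2·(≡8), b=13^2·(≡11) mod 13; (8|13)=-1, (11|13)=-1; (−1)^{2·2·6}·(-1)^2·(-1)^2 = +1.
v=7: a=7^-2·(≡1), b=7^1·(≡1) mod 7; (1|7)=+1, (1|7)=+1; (−1)^{-2·1·3}·(+1)^1·(+1)^-2 = +1.
v=19: a=19^2·(≡1), b=19^1·(≡15) mod 19; (1|19)=+1, (15|19)=-1; (−1)^{2·1·9}·(+1)^1·(-1)^2 = +1.
v=11: a=11^-2·(≡5), b=11^0·(≡4) mod 11; (5|11)=+1, (4|11)=+1; (−1)^{-2·0·5}·(+1)^0·(+1)^-2 = +1.
v=∞: 2139 > 0 and -57855 < 0  ⇒  (a,b)_∞ = +1.
|Ram(2139, -57855)| = 2, even; anisotropic at {3, 31}.

[3, 31]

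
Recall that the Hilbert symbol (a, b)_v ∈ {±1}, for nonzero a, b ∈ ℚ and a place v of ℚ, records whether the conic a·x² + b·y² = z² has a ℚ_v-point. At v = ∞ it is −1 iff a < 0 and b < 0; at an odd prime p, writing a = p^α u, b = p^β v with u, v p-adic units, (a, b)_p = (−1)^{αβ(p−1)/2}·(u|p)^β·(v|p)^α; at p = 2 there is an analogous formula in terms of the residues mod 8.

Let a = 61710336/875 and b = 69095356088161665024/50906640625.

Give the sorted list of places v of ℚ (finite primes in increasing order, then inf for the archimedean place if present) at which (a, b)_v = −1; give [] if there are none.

[2, 3]

(a, b) ≡ (6510, 14) mod (ℚ^×)²; places V = {2, 3, 5, 7, 19, 31, ∞}.
(a,b)_19: α=0, u≡8; β=-4, v≡3 (mod 19); (8|19)=-1, (3|19)=-1; sign (−1)^0·-1^-4·-1^0 = +1.
(a,b)_3: α=5, u≡1; β=14, v≡2 (mod 3); (1|3)=+1, (2|3)=-1; sign (−1)^0·+1^14·-1^5 = -1.
(a,b)_5: α=-3, u≡3; β=-8, v≡4 (mod 5); (3|5)=-1, (4|5)=+1; sign (−1)^0·-1^-8·+1^-3 = +1.
(a,b)_2: α=13, β=31; u≡7, v≡7 (mod 8); ε(u)ε(v)=1·1, αω(v)=13·0, βω(u)=31·0; sum ≡ 1  ⇒  -1.
(a,b)_∞: sgn(6510)=+, sgn(14)=+, so +1.
(a,b)_31: α=1, u≡12; β=2, v≡25 (mod 31); (12|31)=-1, (25|31)=+1; sign (−1)^0·-1^2·+1^1 = +1.
(a,b)_7: α=-1, u≡5; β=1, v≡1 (mod 7); (5|7)=-1, (1|7)=+1; sign (−1)^1·-1^1·+1^-1 = +1.
|Ram(6510, 14)| = 2, even; anisotropic at {2, 3}.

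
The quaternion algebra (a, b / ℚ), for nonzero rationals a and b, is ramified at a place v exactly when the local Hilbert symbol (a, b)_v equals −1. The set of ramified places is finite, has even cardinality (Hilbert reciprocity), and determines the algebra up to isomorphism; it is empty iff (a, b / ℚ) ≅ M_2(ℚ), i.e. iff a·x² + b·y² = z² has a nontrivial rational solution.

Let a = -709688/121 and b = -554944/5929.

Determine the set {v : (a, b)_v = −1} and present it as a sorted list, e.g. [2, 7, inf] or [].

[13, 19, 23, inf]

(a, b) ≡ (-177422, -8671) mod (ℚ^×)²; places V = {2, 7, 11, 13, 19, 23, 29, ∞}.
(a,b)_7: α=1, u≡2; β=-2, v≡1 (mod 7); (2|7)=+1, (1|7)=+1; sign (−1)^0·+1^-2·+1^1 = +1.
(a,b)_2: α=3, β=6; u≡1, v≡1 (mod 8); ε(u)ε(v)=0·0, αω(v)=3·0, βω(u)=6·0; sum ≡ 0  ⇒  +1.
(a,b)_∞: sgn(-177422)=−, sgn(-8671)=−, so -1.
(a,b)_23: α=1, u≡17; β=1, v≡14 (mod 23); (17|23)=-1, (14|23)=-1; sign (−1)^1·-1^1·-1^1 = -1.
(a,b)_19: α=1, u≡3; β=0, v≡8 (mod 19); (3|19)=-1, (8|19)=-1; sign (−1)^0·-1^0·-1^1 = -1.
(a,b)_13: α=0, u≡2; β=1, v≡4 (mod 13); (2|13)=-1, (4|13)=+1; sign (−1)^0·-1^1·+1^0 = -1.
(a,b)_29: α=1, u≡24; β=1, v≡7 (mod 29); (24|29)=+1, (7|29)=+1; sign (−1)^0·+1^1·+1^1 = +1.
(a,b)_11: α=-2, u≡10; β=-2, v≡10 (mod 11); (10|11)=-1, (10|11)=-1; sign (−1)^0·-1^-2·-1^-2 = +1.
|Ram(-177422, -8671)| = 4, even; anisotropic at {13, 19, 23, ∞}.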